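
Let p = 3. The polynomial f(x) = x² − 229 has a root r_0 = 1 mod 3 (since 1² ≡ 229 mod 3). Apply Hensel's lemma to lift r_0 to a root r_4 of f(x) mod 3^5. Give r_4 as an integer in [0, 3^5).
r_4 = 205 (mod 243)

Hensel's recurrence: r_{i+1} = r_i − f(r_i)·(f′(r_i))^{-1} mod 3^{i+2}, with f′(x) = 2x. Iterate:
  r_0 = 1 (mod 3)
  r_1 = 7 (mod 9)
  r_2 = 16 (mod 27)
  r_3 = 43 (mod 81)
  r_4 = 205 (mod 243)
Final: r_4 = 205, and one checks f(r_4) ≡ 0 mod 3^5.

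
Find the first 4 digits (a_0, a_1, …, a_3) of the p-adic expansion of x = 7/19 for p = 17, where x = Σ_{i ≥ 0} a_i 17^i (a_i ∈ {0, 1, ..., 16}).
(a_0, …, a_3) = (12, 2, 7, 13)

v_17(7/19) = 0 (numerator and denominator both coprime to 17), so x ∈ ℤ_17^×. Compute digits iteratively via a_i = x_i mod 17, x_{i+1} = (x_i − a_i)/17, with x_0 = x:
  x_0 = 7/19;  a_0 = 12;  x_1 = (x_0 − 12)/17 = -13/19
  x_1 = -13/19;  a_1 = 2;  x_2 = (x_1 − 2)/17 = -3/19
  x_2 = -3/19;  a_2 = 7;  x_3 = (x_2 − 7)/17 = -8/19
  x_3 = -8/19;  a_3 = 13;  x_4 = (x_3 − 13)/17 = -15/19
Digits: (12, 2, 7, 13).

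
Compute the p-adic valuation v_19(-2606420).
v_19(-2606420) = 4

v_19(n) is the largest exponent k such that 19^k divides n. Factor out: -2606420 = -19^4 · 20. (Sign doesn't affect v_p.) So v_19(-2606420) = 4.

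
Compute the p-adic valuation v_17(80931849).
v_17(80931849) = 5

v_17(n) is the largest exponent k such that 17^k divides n. Factor out: 80931849 = 17^5 · 57. (Sign doesn't affect v_p.) So v_17(80931849) = 5.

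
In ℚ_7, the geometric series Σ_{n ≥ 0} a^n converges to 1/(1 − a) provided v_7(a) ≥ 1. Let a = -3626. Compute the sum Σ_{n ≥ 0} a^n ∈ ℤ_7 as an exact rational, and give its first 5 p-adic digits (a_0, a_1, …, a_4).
Σ a^n = 1/(1 − a) = 1/3627;  first 5 digits = (1, 0, 3, 3, 0)

v_7(a) = 2 ≥ 1, so the series converges in ℤ_7 to 1/(1 − a) = 1/(1 − (-3626)) = 1/3627. Expand this rational in ℤ_7: compute digits iteratively via d_i = x_i mod 7, x_{i+1} = (x_i − d_i)/7. The first 5 digits are (1, 0, 3, 3, 0).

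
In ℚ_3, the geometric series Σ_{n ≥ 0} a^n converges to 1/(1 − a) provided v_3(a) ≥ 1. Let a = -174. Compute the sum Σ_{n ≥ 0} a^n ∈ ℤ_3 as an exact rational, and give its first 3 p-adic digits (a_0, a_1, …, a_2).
Σ a^n = 1/(1 − a) = 1/175;  first 3 digits = (1, 2, 2)

v_3(a) = 1 ≥ 1, so the series converges in ℤ_3 to 1/(1 − a) = 1/(1 − (-174)) = 1/175. Expand this rational in ℤ_3: compute digits iteratively via d_i = x_i mod 3, x_{i+1} = (x_i − d_i)/3. The first 3 digits are (1, 2, 2).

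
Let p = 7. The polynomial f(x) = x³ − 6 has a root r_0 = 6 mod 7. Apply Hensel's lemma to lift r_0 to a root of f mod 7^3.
r_2 = 83 (mod 343)

Hensel: r_{i+1} = r_i − f(r_i)/f′(r_i) mod 7^{i+2}, where f′(x) = 3x². Iterate:
  r_0 = 6 (mod 7)
  r_1 = 34 (mod 49)
  r_2 = 83 (mod 343)
Final: r = 83 with f(r) ≡ 0 mod 7^3.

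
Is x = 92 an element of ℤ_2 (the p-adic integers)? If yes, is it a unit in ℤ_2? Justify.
x ∈ ℤ_2 but not a unit; v_2(x) = 2 > 0

ℤ_2 = {x ∈ ℚ_2 : v_2(x) ≥ 0} and ℤ_2^× = {x ∈ ℤ_2 : v_2(x) = 0}. Here v_2(92) = v_2(num) − v_2(den) = 2; compare against these criteria.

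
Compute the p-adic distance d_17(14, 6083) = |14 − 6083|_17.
d_17(14, 6083) = 1/289

Step 1 — x − y = 14 − 6083 = -6069. Step 2 — v_17(-6069) = 2 (factor: -6069 = −(17^2 · 21); the sign does not affect v_p). Step 3 — |x − y|_17 = 17^{-2} = 1/289.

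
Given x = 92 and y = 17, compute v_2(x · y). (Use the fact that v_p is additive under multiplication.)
v_2(1564) = 2

v_p(x) = 2 (factor: 92 = 2^2 · 23); v_p(y) = 0 (factor: 17 = 2^0 · 17). Additivity: v_p(xy) = v_p(x) + v_p(y) = 2 + 0 = 2. (Direct check: xy = 1564 = 2^2 · (391).)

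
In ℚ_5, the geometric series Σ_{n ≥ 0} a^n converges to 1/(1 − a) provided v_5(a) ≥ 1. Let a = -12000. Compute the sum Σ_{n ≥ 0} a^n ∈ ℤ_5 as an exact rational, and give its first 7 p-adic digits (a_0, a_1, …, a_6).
Σ a^n = 1/(1 − a) = 1/12001;  first 7 digits = (1, 0, 0, 4, 0, 1, 0)

v_5(a) = 3 ≥ 1, so the series converges in ℤ_5 to 1/(1 − a) = 1/(1 − (-12000)) = 1/12001. Expand this rational in ℤ_5: compute digits iteratively via d_i = x_i mod 5, x_{i+1} = (x_i − d_i)/5. The first 7 digits are (1, 0, 0, 4, 0, 1, 0).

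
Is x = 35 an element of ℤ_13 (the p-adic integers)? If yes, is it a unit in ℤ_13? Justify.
x ∈ ℤ_13^× (unit); v_13(x) = 0

ℤ_13 = {x ∈ ℚ_13 : v_13(x) ≥ 0} and ℤ_13^× = {x ∈ ℤ_13 : v_13(x) = 0}. Here v_13(35) = v_13(num) − v_13(den) = 0; compare against these criteria.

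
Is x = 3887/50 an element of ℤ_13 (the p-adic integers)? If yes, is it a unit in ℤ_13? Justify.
x ∈ ℤ_13 but not a unit; v_13(x) = 2 > 0

ℤ_13 = {x ∈ ℚ_13 : v_13(x) ≥ 0} and ℤ_13^× = {x ∈ ℤ_13 : v_13(x) = 0}. Here v_13(3887/50) = v_13(num) − v_13(den) = 2; compare against these criteria.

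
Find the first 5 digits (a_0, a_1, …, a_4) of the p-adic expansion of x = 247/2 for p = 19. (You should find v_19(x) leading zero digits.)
(a_0, …, a_4) = (0, 16, 9, 9, 9)

v_19(247/2) = 1, so a_0 = ... = a_0 = 0. Factor out: x = 19^1 · u with u = 13/2 a unit in ℤ_19. Expand u iteratively via a_{v+i} = u_i mod 19, u_{i+1} = (u_i − a_{v+i})/19:
  u_0 = 13/2;  a_1 = 16;  u_1 = (u_0 − 16)/19 = -1/2
  u_1 = -1/2;  a_2 = 9;  u_2 = (u_1 − 9)/19 = -1/2
  u_2 = -1/2;  a_3 = 9;  u_3 = (u_2 − 9)/19 = -1/2
  u_3 = -1/2;  a_4 = 9;  u_4 = (u_3 − 9)/19 = -1/2
Digits: (0, 16, 9, 9, 9).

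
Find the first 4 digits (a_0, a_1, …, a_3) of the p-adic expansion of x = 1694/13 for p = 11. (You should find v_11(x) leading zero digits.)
(a_0, …, a_3) = (0, 0, 7, 2)

v_11(1694/13) = 2, so a_0 = ... = a_1 = 0. Factor out: x = 11^2 · u with u = 14/13 a unit in ℤ_11. Expand u iteratively via a_{v+i} = u_i mod 11, u_{i+1} = (u_i − a_{v+i})/11:
  u_0 = 14/13;  a_2 = 7;  u_1 = (u_0 − 7)/11 = -7/13
  u_1 = -7/13;  a_3 = 2;  u_2 = (u_1 − 2)/11 = -3/13
Digits: (0, 0, 7, 2).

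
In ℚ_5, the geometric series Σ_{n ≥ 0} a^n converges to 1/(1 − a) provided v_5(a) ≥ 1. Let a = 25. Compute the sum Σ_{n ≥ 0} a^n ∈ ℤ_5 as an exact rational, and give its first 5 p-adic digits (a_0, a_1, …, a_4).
Σ a^n = 1/(1 − a) = -1/24;  first 5 digits = (1, 0, 1, 0, 1)

v_5(a) = 2 ≥ 1, so the series converges in ℤ_5 to 1/(1 − a) = 1/(1 − 25) = -1/24. Expand this rational in ℤ_5: compute digits iteratively via d_i = x_i mod 5, x_{i+1} = (x_i − d_i)/5. The first 5 digits are (1, 0, 1, 0, 1).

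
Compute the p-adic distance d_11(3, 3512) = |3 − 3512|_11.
d_11(3, 3512) = 1/121

Step 1 — x − y = 3 − 3512 = -3509. Step 2 — v_11(-3509) = 2 (factor: -3509 = −(11^2 · 29); the sign does not affect v_p). Step 3 — |x − y|_11 = 11^{-2} = 1/121.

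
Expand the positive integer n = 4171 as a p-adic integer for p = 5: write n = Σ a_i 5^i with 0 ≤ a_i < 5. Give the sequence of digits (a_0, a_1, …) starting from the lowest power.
(a_0, a_1, …) = (1, 4, 1, 3, 1, 1)

Repeated division by 5 gives the digits low-to-high: 4171 = 1 + 4·5^1 + 1·5^2 + 3·5^3 + 1·5^4 + 1·5^5. Digit sequence: (1, 4, 1, 3, 1, 1).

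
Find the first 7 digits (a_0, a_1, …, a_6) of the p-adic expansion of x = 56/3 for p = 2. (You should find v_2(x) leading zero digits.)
(a_0, …, a_6) = (0, 0, 0, 1, 0, 1, 1)

v_2(56/3) = 3, so a_0 = ... = a_2 = 0. Factor out: x = 2^3 · u with u = 7/3 a unit in ℤ_2. Expand u iteratively via a_{v+i} = u_i mod 2, u_{i+1} = (u_i − a_{v+i})/2:
  u_0 = 7/3;  a_3 = 1;  u_1 = (u_0 − 1)/2 = 2/3
  u_1 = 2/3;  a_4 = 0;  u_2 = (u_1 − 0)/2 = 1/3
  u_2 = 1/3;  a_5 = 1;  u_3 = (u_2 − 1)/2 = -1/3
  u_3 = -1/3;  a_6 = 1;  u_4 = (u_3 − 1)/2 = -2/3
Digits: (0, 0, 0, 1, 0, 1, 1).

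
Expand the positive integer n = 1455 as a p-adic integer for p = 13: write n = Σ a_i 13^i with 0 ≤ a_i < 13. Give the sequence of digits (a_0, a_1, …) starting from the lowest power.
(a_0, a_1, …) = (12, 7, 8)

Repeated division by 13 gives the digits low-to-high: 1455 = 12 + 7·13^1 + 8·13^2. Digit sequence: (12, 7, 8).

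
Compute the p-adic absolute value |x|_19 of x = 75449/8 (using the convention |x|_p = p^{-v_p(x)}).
|75449/8|_19 = 1/6859

Step 1 — compute v_19(x) by factoring powers of 19 out of the numerator and denominator: v_19(75449/8) = 3. Step 2 — apply |x|_p = p^{-v_p(x)} = 19^{-3} = 1/6859.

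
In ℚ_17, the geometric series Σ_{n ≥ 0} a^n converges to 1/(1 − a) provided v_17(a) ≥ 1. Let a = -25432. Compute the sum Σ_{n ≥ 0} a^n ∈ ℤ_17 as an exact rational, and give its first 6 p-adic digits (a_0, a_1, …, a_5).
Σ a^n = 1/(1 − a) = 1/25433;  first 6 digits = (1, 0, 14, 11, 8, 13)

v_17(a) = 2 ≥ 1, so the series converges in ℤ_17 to 1/(1 − a) = 1/(1 − (-25432)) = 1/25433. Expand this rational in ℤ_17: compute digits iteratively via d_i = x_i mod 17, x_{i+1} = (x_i − d_i)/17. The first 6 digits are (1, 0, 14, 11, 8, 13).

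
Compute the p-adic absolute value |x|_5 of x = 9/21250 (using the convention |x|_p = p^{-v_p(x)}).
|9/21250|_5 = 625

Step 1 — compute v_5(x) by factoring powers of 5 out of the numerator and denominator: v_5(9/21250) = -4. Step 2 — apply |x|_p = p^{-v_p(x)} = 5^{4} = 625.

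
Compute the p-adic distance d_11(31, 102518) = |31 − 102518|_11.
d_11(31, 102518) = 1/14641

Step 1 — x − y = 31 − 102518 = -102487. Step 2 — v_11(-102487) = 4 (factor: -102487 = −(11^4 · 7); the sign does not affect v_p). Step 3 — |x − y|_11 = 11^{-4} = 1/14641.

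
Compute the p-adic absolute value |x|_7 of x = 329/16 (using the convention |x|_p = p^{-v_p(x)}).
|329/16|_7 = 1/7

Step 1 — compute v_7(x) by factoring powers of 7 out of the numerator and denominator: v_7(329/16) = 1. Step 2 — apply |x|_p = p^{-v_p(x)} = 7^{-1} = 1/7.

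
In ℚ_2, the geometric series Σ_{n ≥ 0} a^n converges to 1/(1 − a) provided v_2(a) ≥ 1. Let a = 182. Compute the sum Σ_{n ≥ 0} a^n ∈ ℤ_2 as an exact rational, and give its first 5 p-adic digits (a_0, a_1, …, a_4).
Σ a^n = 1/(1 − a) = -1/181;  first 5 digits = (1, 1, 0, 0, 0)

v_2(a) = 1 ≥ 1, so the series converges in ℤ_2 to 1/(1 − a) = 1/(1 − 182) = -1/181. Expand this rational in ℤ_2: compute digits iteratively via d_i = x_i mod 2, x_{i+1} = (x_i − d_i)/2. The first 5 digits are (1, 1, 0, 0, 0).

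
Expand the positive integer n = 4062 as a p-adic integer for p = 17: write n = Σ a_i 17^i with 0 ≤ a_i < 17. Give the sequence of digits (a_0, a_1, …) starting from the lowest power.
(a_0, a_1, …) = (16, 0, 14)

Repeated division by 17 gives the digits low-to-high: 4062 = 16 + 14·17^2. Digit sequence: (16, 0, 14).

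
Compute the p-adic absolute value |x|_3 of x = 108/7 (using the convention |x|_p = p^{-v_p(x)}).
|108/7|_3 = 1/27

Step 1 — compute v_3(x) by factoring powers of 3 out of the numerator and denominator: v_3(108/7) = 3. Step 2 — apply |x|_p = p^{-v_p(x)} = 3^{-3} = 1/27.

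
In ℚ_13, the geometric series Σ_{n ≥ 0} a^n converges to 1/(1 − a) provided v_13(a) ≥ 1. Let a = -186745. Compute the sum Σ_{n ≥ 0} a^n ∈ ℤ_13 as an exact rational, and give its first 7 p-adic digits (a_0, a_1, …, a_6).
Σ a^n = 1/(1 − a) = 1/186746;  first 7 digits = (1, 0, 0, 6, 6, 12, 9)

v_13(a) = 3 ≥ 1, so the series converges in ℤ_13 to 1/(1 − a) = 1/(1 − (-186745)) = 1/186746. Expand this rational in ℤ_13: compute digits iteratively via d_i = x_i mod 13, x_{i+1} = (x_i − d_i)/13. The first 7 digits are (1, 0, 0, 6, 6, 12, 9).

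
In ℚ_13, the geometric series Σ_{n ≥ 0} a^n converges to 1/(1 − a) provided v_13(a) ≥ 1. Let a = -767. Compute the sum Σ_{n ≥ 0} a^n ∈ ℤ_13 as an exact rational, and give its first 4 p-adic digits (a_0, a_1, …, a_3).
Σ a^n = 1/(1 − a) = 1/768;  first 4 digits = (1, 6, 5, 2)

v_13(a) = 1 ≥ 1, so the series converges in ℤ_13 to 1/(1 − a) = 1/(1 − (-767)) = 1/768. Expand this rational in ℤ_13: compute digits iteratively via d_i = x_i mod 13, x_{i+1} = (x_i − d_i)/13. The first 4 digits are (1, 6, 5, 2).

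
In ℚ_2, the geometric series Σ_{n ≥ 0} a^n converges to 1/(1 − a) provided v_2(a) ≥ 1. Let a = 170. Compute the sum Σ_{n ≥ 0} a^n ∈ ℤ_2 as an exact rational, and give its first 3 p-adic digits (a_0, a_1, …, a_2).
Σ a^n = 1/(1 − a) = -1/169;  first 3 digits = (1, 1, 1)

v_2(a) = 1 ≥ 1, so the series converges in ℤ_2 to 1/(1 − a) = 1/(1 − 170) = -1/169. Expand this rational in ℤ_2: compute digits iteratively via d_i = x_i mod 2, x_{i+1} = (x_i − d_i)/2. The first 3 digits are (1, 1, 1).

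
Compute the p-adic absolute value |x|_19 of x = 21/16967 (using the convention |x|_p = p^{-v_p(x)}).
|21/16967|_19 = 361

Step 1 — compute v_19(x) by factoring powers of 19 out of the numerator and denominator: v_19(21/16967) = -2. Step 2 — apply |x|_p = p^{-v_p(x)} = 19^{2} = 361.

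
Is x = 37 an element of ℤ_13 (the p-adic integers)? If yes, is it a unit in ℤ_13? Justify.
x ∈ ℤ_13^× (unit); v_13(x) = 0

ℤ_13 = {x ∈ ℚ_13 : v_13(x) ≥ 0} and ℤ_13^× = {x ∈ ℤ_13 : v_13(x) = 0}. Here v_13(37) = v_13(num) − v_13(den) = 0; compare against these criteria.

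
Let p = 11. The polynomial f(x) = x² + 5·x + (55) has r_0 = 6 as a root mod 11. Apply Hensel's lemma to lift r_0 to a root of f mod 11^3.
r_2 = 1095 (mod 1331)

Hensel: r_{i+1} = r_i − f(r_i)·(f′(r_i))^{-1} mod 11^{i+2}, f′(x) = 2x + 5. Iterate:
  r_0 = 6 (mod 11)
  r_1 = 6 (mod 121)
  r_2 = 1095 (mod 1331)
Final: r = 1095 satisfies f(r) ≡ 0 mod 11^3.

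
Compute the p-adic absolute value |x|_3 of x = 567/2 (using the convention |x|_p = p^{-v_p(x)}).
|567/2|_3 = 1/81

Step 1 — compute v_3(x) by factoring powers of 3 out of the numerator and denominator: v_3(567/2) = 4. Step 2 — apply |x|_p = p^{-v_p(x)} = 3^{-4} = 1/81.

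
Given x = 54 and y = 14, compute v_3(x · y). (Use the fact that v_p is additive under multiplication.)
v_3(756) = 3

v_p(x) = 3 (factor: 54 = 3^3 · 2); v_p(y) = 0 (factor: 14 = 3^0 · 14). Additivity: v_p(xy) = v_p(x) + v_p(y) = 3 + 0 = 3. (Direct check: xy = 756 = 3^3 · (28).)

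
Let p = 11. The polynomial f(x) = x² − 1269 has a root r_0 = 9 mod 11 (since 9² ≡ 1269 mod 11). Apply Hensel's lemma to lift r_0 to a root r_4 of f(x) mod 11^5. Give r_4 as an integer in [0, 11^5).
r_4 = 21129 (mod 161051)

Hensel's recurrence: r_{i+1} = r_i − f(r_i)·(f′(r_i))^{-1} mod 11^{i+2}, with f′(x) = 2x. Iterate:
  r_0 = 9 (mod 11)
  r_1 = 75 (mod 121)
  r_2 = 1164 (mod 1331)
  r_3 = 6488 (mod 14641)
  r_4 = 21129 (mod 161051)
Final: r_4 = 21129, and one checks f(r_4) ≡ 0 mod 11^5.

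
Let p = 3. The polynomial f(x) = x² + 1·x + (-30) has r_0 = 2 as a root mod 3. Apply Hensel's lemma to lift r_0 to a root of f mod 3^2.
r_1 = 5 (mod 9)

Hensel: r_{i+1} = r_i − f(r_i)·(f′(r_i))^{-1} mod 3^{i+2}, f′(x) = 2x + 1. Iterate:
  r_0 = 2 (mod 3)
  r_1 = 5 (mod 9)
Final: r = 5 satisfies f(r) ≡ 0 mod 3^2.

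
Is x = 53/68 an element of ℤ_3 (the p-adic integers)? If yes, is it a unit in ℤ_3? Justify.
x ∈ ℤ_3^× (unit); v_3(x) = 0

ℤ_3 = {x ∈ ℚ_3 : v_3(x) ≥ 0} and ℤ_3^× = {x ∈ ℤ_3 : v_3(x) = 0}. Here v_3(53/68) = v_3(num) − v_3(den) = 0; compare against these criteria.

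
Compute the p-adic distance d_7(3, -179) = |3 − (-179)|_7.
d_7(3, -179) = 1/7

Step 1 — x − y = 3 − (-179) = 182. Step 2 — v_7(182) = 1 (factor: 182 = (7^1 · 26); the sign does not affect v_p). Step 3 — |x − y|_7 = 7^{-1} = 1/7.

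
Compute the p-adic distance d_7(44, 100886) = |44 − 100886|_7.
d_7(44, 100886) = 1/16807

Step 1 — x − y = 44 − 100886 = -100842. Step 2 — v_7(-100842) = 5 (factor: -100842 = −(7^5 · 6); the sign does not affect v_p). Step 3 — |x − y|_7 = 7^{-5} = 1/16807.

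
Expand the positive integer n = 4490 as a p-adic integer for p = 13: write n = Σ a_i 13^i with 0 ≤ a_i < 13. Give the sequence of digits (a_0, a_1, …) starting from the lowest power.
(a_0, a_1, …) = (5, 7, 0, 2)

Repeated division by 13 gives the digits low-to-high: 4490 = 5 + 7·13^1 + 2·13^3. Digit sequence: (5, 7, 0, 2).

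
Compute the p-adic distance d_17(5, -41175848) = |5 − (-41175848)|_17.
d_17(5, -41175848) = 1/1419857

Step 1 — x − y = 5 − (-41175848) = 41175853. Step 2 — v_17(41175853) = 5 (factor: 41175853 = (17^5 · 29); the sign does not affect v_p). Step 3 — |x − y|_17 = 17^{-5} = 1/1419857.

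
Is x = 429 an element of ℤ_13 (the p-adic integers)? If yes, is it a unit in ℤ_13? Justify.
x ∈ ℤ_13 but not a unit; v_13(x) = 1 > 0

ℤ_13 = {x ∈ ℚ_13 : v_13(x) ≥ 0} and ℤ_13^× = {x ∈ ℤ_13 : v_13(x) = 0}. Here v_13(429) = v_13(num) − v_13(den) = 1; compare against these criteria.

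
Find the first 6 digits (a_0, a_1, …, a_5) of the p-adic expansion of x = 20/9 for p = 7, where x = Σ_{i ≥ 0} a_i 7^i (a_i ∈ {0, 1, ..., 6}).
(a_0, …, a_5) = (3, 3, 5, 0, 3, 5)

v_7(20/9) = 0 (numerator and denominator both coprime to 7), so x ∈ ℤ_7^×. Compute digits iteratively via a_i = x_i mod 7, x_{i+1} = (x_i − a_i)/7, with x_0 = x:
  x_0 = 20/9;  a_0 = 3;  x_1 = (x_0 − 3)/7 = -1/9
  x_1 = -1/9;  a_1 = 3;  x_2 = (x_1 − 3)/7 = -4/9
  x_2 = -4/9;  a_2 = 5;  x_3 = (x_2 − 5)/7 = -7/9
  x_3 = -7/9;  a_3 = 0;  x_4 = (x_3 − 0)/7 = -1/9
  x_4 = -1/9;  a_4 = 3;  x_5 = (x_4 − 3)/7 = -4/9
  x_5 = -4/9;  a_5 = 5;  x_6 = (x_5 − 5)/7 = -7/9
Digits: (3, 3, 5, 0, 3, 5).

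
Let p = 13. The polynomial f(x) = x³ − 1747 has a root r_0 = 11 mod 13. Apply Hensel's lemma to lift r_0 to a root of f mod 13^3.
r_2 = 609 (mod 2197)

Hensel: r_{i+1} = r_i − f(r_i)/f′(r_i) mod 13^{i+2}, where f′(x) = 3x². Iterate:
  r_0 = 11 (mod 13)
  r_1 = 102 (mod 169)
  r_2 = 609 (mod 2197)
Final: r = 609 with f(r) ≡ 0 mod 13^3.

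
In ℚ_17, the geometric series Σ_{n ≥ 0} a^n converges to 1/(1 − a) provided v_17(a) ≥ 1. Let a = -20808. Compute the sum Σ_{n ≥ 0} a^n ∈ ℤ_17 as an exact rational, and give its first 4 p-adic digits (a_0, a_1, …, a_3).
Σ a^n = 1/(1 − a) = 1/20809;  first 4 digits = (1, 0, 13, 12)

v_17(a) = 2 ≥ 1, so the series converges in ℤ_17 to 1/(1 − a) = 1/(1 − (-20808)) = 1/20809. Expand this rational in ℤ_17: compute digits iteratively via d_i = x_i mod 17, x_{i+1} = (x_i − d_i)/17. The first 4 digits are (1, 0, 13, 12).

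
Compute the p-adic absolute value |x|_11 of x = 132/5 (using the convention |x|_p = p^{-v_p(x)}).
|132/5|_11 = 1/11

Step 1 — compute v_11(x) by factoring powers of 11 out of the numerator and denominator: v_11(132/5) = 1. Step 2 — apply |x|_p = p^{-v_p(x)} = 11^{-1} = 1/11.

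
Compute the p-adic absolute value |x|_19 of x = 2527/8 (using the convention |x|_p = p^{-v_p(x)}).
|2527/8|_19 = 1/361

Step 1 — compute v_19(x) by factoring powers of 19 out of the numerator and denominator: v_19(2527/8) = 2. Step 2 — apply |x|_p = p^{-v_p(x)} = 19^{-2} = 1/361.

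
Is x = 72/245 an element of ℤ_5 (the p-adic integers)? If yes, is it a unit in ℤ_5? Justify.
x ∉ ℤ_5 (v_5(x) = -1 < 0)

ℤ_5 = {x ∈ ℚ_5 : v_5(x) ≥ 0} and ℤ_5^× = {x ∈ ℤ_5 : v_5(x) = 0}. Here v_5(72/245) = v_5(num) − v_5(den) = -1; compare against these criteria.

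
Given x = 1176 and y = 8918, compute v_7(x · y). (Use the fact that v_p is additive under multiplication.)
v_7(10487568) = 5

v_p(x) = 2 (factor: 1176 = 7^2 · 24); v_p(y) = 3 (factor: 8918 = 7^3 · 26). Additivity: v_p(xy) = v_p(x) + v_p(y) = 2 + 3 = 5. (Direct check: xy = 10487568 = 7^5 · (624).)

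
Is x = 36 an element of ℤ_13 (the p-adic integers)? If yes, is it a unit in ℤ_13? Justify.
x ∈ ℤ_13^× (unit); v_13(x) = 0

ℤ_13 = {x ∈ ℚ_13 : v_13(x) ≥ 0} and ℤ_13^× = {x ∈ ℤ_13 : v_13(x) = 0}. Here v_13(36) = v_13(num) − v_13(den) = 0; compare against these criteria.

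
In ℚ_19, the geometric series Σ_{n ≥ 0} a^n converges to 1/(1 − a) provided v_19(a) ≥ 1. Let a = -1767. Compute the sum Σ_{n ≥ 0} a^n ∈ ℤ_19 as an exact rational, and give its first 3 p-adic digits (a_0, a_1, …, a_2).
Σ a^n = 1/(1 − a) = 1/1768;  first 3 digits = (1, 2, 18)

v_19(a) = 1 ≥ 1, so the series converges in ℤ_19 to 1/(1 − a) = 1/(1 − (-1767)) = 1/1768. Expand this rational in ℤ_19: compute digits iteratively via d_i = x_i mod 19, x_{i+1} = (x_i − d_i)/19. The first 3 digits are (1, 2, 18).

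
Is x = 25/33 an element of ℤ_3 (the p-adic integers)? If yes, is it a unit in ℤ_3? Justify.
x ∉ ℤ_3 (v_3(x) = -1 < 0)

ℤ_3 = {x ∈ ℚ_3 : v_3(x) ≥ 0} and ℤ_3^× = {x ∈ ℤ_3 : v_3(x) = 0}. Here v_3(25/33) = v_3(num) − v_3(den) = -1; compare against these criteria.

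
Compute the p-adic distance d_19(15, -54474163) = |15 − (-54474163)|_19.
d_19(15, -54474163) = 1/2476099

Step 1 — x − y = 15 − (-54474163) = 54474178. Step 2 — v_19(54474178) = 5 (factor: 54474178 = (19^5 · 22); the sign does not affect v_p). Step 3 — |x − y|_19 = 19^{-5} = 1/2476099.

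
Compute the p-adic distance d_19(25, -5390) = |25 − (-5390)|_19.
d_19(25, -5390) = 1/361

Step 1 — x − y = 25 − (-5390) = 5415. Step 2 — v_19(5415) = 2 (factor: 5415 = (19^2 · 15); the sign does not affect v_p). Step 3 — |x − y|_19 = 19^{-2} = 1/361.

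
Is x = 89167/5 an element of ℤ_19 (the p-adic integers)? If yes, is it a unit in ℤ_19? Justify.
x ∈ ℤ_19 but not a unit; v_19(x) = 3 > 0

ℤ_19 = {x ∈ ℚ_19 : v_19(x) ≥ 0} and ℤ_19^× = {x ∈ ℤ_19 : v_19(x) = 0}. Here v_19(89167/5) = v_19(num) − v_19(den) = 3; compare against these criteria.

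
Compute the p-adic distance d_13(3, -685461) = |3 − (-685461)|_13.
d_13(3, -685461) = 1/28561

Step 1 — x − y = 3 − (-685461) = 685464. Step 2 — v_13(685464) = 4 (factor: 685464 = (13^4 · 24); the sign does not affect v_p). Step 3 — |x − y|_13 = 13^{-4} = 1/28561.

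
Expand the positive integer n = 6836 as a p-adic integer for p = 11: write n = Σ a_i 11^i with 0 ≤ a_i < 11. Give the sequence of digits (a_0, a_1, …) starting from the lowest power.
(a_0, a_1, …) = (5, 5, 1, 5)

Repeated division by 11 gives the digits low-to-high: 6836 = 5 + 5·11^1 + 1·11^2 + 5·11^3. Digit sequence: (5, 5, 1, 5).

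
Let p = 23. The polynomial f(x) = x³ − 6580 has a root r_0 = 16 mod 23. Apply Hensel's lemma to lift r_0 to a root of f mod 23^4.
r_3 = 239929 (mod 279841)

Hensel: r_{i+1} = r_i − f(r_i)/f′(r_i) mod 23^{i+2}, where f′(x) = 3x². Iterate:
  r_0 = 16 (mod 23)
  r_1 = 292 (mod 529)
  r_2 = 8756 (mod 12167)
  r_3 = 239929 (mod 279841)
Final: r = 239929 with f(r) ≡ 0 mod 23^4.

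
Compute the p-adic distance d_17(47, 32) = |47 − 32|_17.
d_17(47, 32) = 1

Step 1 — x − y = 47 − 32 = 15. Step 2 — v_17(15) = 0 (factor: 15 = (17^0 · 15); the sign does not affect v_p). Step 3 — |x − y|_17 = 17^{0} = 1.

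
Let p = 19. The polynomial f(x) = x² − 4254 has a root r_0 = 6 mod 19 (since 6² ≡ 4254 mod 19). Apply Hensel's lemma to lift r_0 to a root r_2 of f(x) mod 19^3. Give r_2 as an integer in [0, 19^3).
r_2 = 3065 (mod 6859)

Hensel's recurrence: r_{i+1} = r_i − f(r_i)·(f′(r_i))^{-1} mod 19^{i+2}, with f′(x) = 2x. Iterate:
  r_0 = 6 (mod 19)
  r_1 = 177 (mod 361)
  r_2 = 3065 (mod 6859)
Final: r_2 = 3065, and one checks f(r_2) ≡ 0 mod 19^3.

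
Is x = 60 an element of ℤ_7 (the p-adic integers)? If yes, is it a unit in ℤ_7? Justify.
x ∈ ℤ_7^× (unit); v_7(x) = 0

ℤ_7 = {x ∈ ℚ_7 : v_7(x) ≥ 0} and ℤ_7^× = {x ∈ ℤ_7 : v_7(x) = 0}. Here v_7(60) = v_7(num) − v_7(den) = 0; compare against these criteria.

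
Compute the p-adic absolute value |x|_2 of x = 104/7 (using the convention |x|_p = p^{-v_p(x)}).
|104/7|_2 = 1/8

Step 1 — compute v_2(x) by factoring powers of 2 out of the numerator and denominator: v_2(104/7) = 3. Step 2 — apply |x|_p = p^{-v_p(x)} = 2^{-3} = 1/8.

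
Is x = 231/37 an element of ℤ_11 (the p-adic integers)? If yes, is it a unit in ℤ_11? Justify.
x ∈ ℤ_11 but not a unit; v_11(x) = 1 > 0

ℤ_11 = {x ∈ ℚ_11 : v_11(x) ≥ 0} and ℤ_11^× = {x ∈ ℤ_11 : v_11(x) = 0}. Here v_11(231/37) = v_11(num) − v_11(den) = 1; compare against these criteria.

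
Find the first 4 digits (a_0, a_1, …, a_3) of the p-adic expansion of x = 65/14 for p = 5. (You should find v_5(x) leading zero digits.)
(a_0, …, a_3) = (0, 2, 3, 4)

v_5(65/14) = 1, so a_0 = ... = a_0 = 0. Factor out: x = 5^1 · u with u = 13/14 a unit in ℤ_5. Expand u iteratively via a_{v+i} = u_i mod 5, u_{i+1} = (u_i − a_{v+i})/5:
  u_0 = 13/14;  a_1 = 2;  u_1 = (u_0 − 2)/5 = -3/14
  u_1 = -3/14;  a_2 = 3;  u_2 = (u_1 − 3)/5 = -9/14
  u_2 = -9/14;  a_3 = 4;  u_3 = (u_2 − 4)/5 = -13/14
Digits: (0, 2, 3, 4).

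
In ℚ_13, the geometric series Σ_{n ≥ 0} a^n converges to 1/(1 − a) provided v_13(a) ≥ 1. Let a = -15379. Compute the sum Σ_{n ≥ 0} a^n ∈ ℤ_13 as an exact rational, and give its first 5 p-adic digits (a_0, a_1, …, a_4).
Σ a^n = 1/(1 − a) = 1/15380;  first 5 digits = (1, 0, 0, 6, 12)

v_13(a) = 3 ≥ 1, so the series converges in ℤ_13 to 1/(1 − a) = 1/(1 − (-15379)) = 1/15380. Expand this rational in ℤ_13: compute digits iteratively via d_i = x_i mod 13, x_{i+1} = (x_i − d_i)/13. The first 5 digits are (1, 0, 0, 6, 12).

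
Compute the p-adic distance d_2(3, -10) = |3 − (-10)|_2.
d_2(3, -10) = 1

Step 1 — x − y = 3 − (-10) = 13. Step 2 — v_2(13) = 0 (factor: 13 = (2^0 · 13); the sign does not affect v_p). Step 3 — |x − y|_2 = 2^{0} = 1.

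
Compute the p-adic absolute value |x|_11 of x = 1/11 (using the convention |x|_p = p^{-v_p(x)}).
|1/11|_11 = 11

Step 1 — compute v_11(x) by factoring powers of 11 out of the numerator and denominator: v_11(1/11) = -1. Step 2 — apply |x|_p = p^{-v_p(x)} = 11^{1} = 11.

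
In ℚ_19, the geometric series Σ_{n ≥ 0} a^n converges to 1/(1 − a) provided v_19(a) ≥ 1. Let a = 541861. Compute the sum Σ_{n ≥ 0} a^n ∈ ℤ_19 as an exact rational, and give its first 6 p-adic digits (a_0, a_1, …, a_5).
Σ a^n = 1/(1 − a) = -1/541860;  first 6 digits = (1, 0, 0, 3, 4, 0)

v_19(a) = 3 ≥ 1, so the series converges in ℤ_19 to 1/(1 − a) = 1/(1 − 541861) = -1/541860. Expand this rational in ℤ_19: compute digits iteratively via d_i = x_i mod 19, x_{i+1} = (x_i − d_i)/19. The first 6 digits are (1, 0, 0, 3, 4, 0).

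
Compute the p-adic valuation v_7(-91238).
v_7(-91238) = 4

v_7(n) is the largest exponent k such that 7^k divides n. Factor out: -91238 = -7^4 · 38. (Sign doesn't affect v_p.) So v_7(-91238) = 4.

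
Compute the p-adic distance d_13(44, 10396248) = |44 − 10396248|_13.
d_13(44, 10396248) = 1/371293

Step 1 — x − y = 44 − 10396248 = -10396204. Step 2 — v_13(-10396204) = 5 (factor: -10396204 = −(13^5 · 28); the sign does not affect v_p). Step 3 — |x − y|_13 = 13^{-5} = 1/371293.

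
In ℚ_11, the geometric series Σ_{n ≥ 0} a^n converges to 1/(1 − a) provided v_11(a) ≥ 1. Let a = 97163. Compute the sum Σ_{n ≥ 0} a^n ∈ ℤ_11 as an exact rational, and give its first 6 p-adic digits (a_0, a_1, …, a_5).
Σ a^n = 1/(1 − a) = -1/97162;  first 6 digits = (1, 0, 0, 7, 6, 0)

v_11(a) = 3 ≥ 1, so the series converges in ℤ_11 to 1/(1 − a) = 1/(1 − 97163) = -1/97162. Expand this rational in ℤ_11: compute digits iteratively via d_i = x_i mod 11, x_{i+1} = (x_i − d_i)/11. The first 6 digits are (1, 0, 0, 7, 6, 0).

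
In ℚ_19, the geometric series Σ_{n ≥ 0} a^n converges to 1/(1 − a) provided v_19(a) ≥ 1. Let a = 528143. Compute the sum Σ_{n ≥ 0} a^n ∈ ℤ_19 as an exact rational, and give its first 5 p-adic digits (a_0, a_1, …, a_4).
Σ a^n = 1/(1 − a) = -1/528142;  first 5 digits = (1, 0, 0, 1, 4)

v_19(a) = 3 ≥ 1, so the series converges in ℤ_19 to 1/(1 − a) = 1/(1 − 528143) = -1/528142. Expand this rational in ℤ_19: compute digits iteratively via d_i = x_i mod 19, x_{i+1} = (x_i − d_i)/19. The first 5 digits are (1, 0, 0, 1, 4).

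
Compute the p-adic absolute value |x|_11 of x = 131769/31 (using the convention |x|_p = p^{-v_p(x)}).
|131769/31|_11 = 1/14641

Step 1 — compute v_11(x) by factoring powers of 11 out of the numerator and denominator: v_11(131769/31) = 4. Step 2 — apply |x|_p = p^{-v_p(x)} = 11^{-4} = 1/14641.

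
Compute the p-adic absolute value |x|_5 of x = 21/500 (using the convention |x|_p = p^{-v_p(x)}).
|21/500|_5 = 125

Step 1 — compute v_5(x) by factoring powers of 5 out of the numerator and denominator: v_5(21/500) = -3. Step 2 — apply |x|_p = p^{-v_p(x)} = 5^{3} = 125.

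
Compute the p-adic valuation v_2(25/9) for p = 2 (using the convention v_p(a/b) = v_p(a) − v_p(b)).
v_2(25/9) = 0

Factor powers of 2 from the numerator and denominator of the reduced fraction: 25 = 2^0 · 25 and 9 = 2^0 · 9. Apply v_p(a/b) = v_p(a) − v_p(b): v_2(25/9) = 0 − 0 = 0.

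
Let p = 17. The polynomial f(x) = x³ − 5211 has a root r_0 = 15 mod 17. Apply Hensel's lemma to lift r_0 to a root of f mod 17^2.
r_1 = 168 (mod 289)

Hensel: r_{i+1} = r_i − f(r_i)/f′(r_i) mod 17^{i+2}, where f′(x) = 3x². Iterate:
  r_0 = 15 (mod 17)
  r_1 = 168 (mod 289)
Final: r = 168 with f(r) ≡ 0 mod 17^2.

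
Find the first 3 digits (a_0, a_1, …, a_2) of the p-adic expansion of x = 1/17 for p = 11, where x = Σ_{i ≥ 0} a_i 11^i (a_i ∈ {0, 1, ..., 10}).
(a_0, …, a_2) = (2, 5, 6)

v_11(1/17) = 0 (numerator and denominator both coprime to 11), so x ∈ ℤ_11^×. Compute digits iteratively via a_i = x_i mod 11, x_{i+1} = (x_i − a_i)/11, with x_0 = x:
  x_0 = 1/17;  a_0 = 2;  x_1 = (x_0 − 2)/11 = -3/17
  x_1 = -3/17;  a_1 = 5;  x_2 = (x_1 − 5)/11 = -8/17
  x_2 = -8/17;  a_2 = 6;  x_3 = (x_2 − 6)/11 = -10/17
Digits: (2, 5, 6).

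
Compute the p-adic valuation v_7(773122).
v_7(773122) = 5

v_7(n) is the largest exponent k such that 7^k divides n. Factor out: 773122 = 7^5 · 46. (Sign doesn't affect v_p.) So v_7(773122) = 5.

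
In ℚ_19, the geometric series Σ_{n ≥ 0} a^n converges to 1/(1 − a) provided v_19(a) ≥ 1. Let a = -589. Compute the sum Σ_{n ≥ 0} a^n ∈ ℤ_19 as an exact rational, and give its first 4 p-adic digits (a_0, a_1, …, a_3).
Σ a^n = 1/(1 − a) = 1/590;  first 4 digits = (1, 7, 9, 13)

v_19(a) = 1 ≥ 1, so the series converges in ℤ_19 to 1/(1 − a) = 1/(1 − (-589)) = 1/590. Expand this rational in ℤ_19: compute digits iteratively via d_i = x_i mod 19, x_{i+1} = (x_i − d_i)/19. The first 4 digits are (1, 7, 9, 13).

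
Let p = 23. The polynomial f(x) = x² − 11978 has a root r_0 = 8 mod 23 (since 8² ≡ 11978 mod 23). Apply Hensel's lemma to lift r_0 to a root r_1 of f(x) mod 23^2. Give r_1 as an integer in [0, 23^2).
r_1 = 422 (mod 529)

Hensel's recurrence: r_{i+1} = r_i − f(r_i)·(f′(r_i))^{-1} mod 23^{i+2}, with f′(x) = 2x. Iterate:
  r_0 = 8 (mod 23)
  r_1 = 422 (mod 529)
Final: r_1 = 422, and one checks f(r_1) ≡ 0 mod 23^2.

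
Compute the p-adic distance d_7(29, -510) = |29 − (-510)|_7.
d_7(29, -510) = 1/49

Step 1 — x − y = 29 − (-510) = 539. Step 2 — v_7(539) = 2 (factor: 539 = (7^2 · 11); the sign does not affect v_p). Step 3 — |x − y|_7 = 7^{-2} = 1/49.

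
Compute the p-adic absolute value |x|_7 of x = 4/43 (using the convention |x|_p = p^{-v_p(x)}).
|4/43|_7 = 1

Step 1 — compute v_7(x) by factoring powers of 7 out of the numerator and denominator: v_7(4/43) = 0. Step 2 — apply |x|_p = p^{-v_p(x)} = 7^{0} = 1.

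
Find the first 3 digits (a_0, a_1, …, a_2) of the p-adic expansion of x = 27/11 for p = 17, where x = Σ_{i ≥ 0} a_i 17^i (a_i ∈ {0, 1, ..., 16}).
(a_0, …, a_2) = (4, 3, 6)

v_17(27/11) = 0 (numerator and denominator both coprime to 17), so x ∈ ℤ_17^×. Compute digits iteratively via a_i = x_i mod 17, x_{i+1} = (x_i − a_i)/17, with x_0 = x:
  x_0 = 27/11;  a_0 = 4;  x_1 = (x_0 − 4)/17 = -1/11
  x_1 = -1/11;  a_1 = 3;  x_2 = (x_1 − 3)/17 = -2/11
  x_2 = -2/11;  a_2 = 6;  x_3 = (x_2 − 6)/17 = -4/11
Digits: (4, 3, 6).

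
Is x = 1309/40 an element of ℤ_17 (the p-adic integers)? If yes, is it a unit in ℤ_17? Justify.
x ∈ ℤ_17 but not a unit; v_17(x) = 1 > 0

ℤ_17 = {x ∈ ℚ_17 : v_17(x) ≥ 0} and ℤ_17^× = {x ∈ ℤ_17 : v_17(x) = 0}. Here v_17(1309/40) = v_17(num) − v_17(den) = 1; compare against these criteria.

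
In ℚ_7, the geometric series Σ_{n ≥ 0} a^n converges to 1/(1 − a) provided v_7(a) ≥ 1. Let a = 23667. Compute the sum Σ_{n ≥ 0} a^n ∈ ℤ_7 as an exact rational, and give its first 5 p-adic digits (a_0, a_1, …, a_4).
Σ a^n = 1/(1 − a) = -1/23666;  first 5 digits = (1, 0, 0, 6, 2)

v_7(a) = 3 ≥ 1, so the series converges in ℤ_7 to 1/(1 − a) = 1/(1 − 23667) = -1/23666. Expand this rational in ℤ_7: compute digits iteratively via d_i = x_i mod 7, x_{i+1} = (x_i − d_i)/7. The first 5 digits are (1, 0, 0, 6, 2).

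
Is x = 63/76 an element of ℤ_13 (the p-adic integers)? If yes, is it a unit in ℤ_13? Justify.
x ∈ ℤ_13^× (unit); v_13(x) = 0

ℤ_13 = {x ∈ ℚ_13 : v_13(x) ≥ 0} and ℤ_13^× = {x ∈ ℤ_13 : v_13(x) = 0}. Here v_13(63/76) = v_13(num) − v_13(den) = 0; compare against these criteria.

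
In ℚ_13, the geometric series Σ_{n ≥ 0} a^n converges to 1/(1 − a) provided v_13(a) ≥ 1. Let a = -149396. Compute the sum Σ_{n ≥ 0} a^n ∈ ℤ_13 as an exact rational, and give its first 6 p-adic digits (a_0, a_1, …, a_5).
Σ a^n = 1/(1 − a) = 1/149397;  first 6 digits = (1, 0, 0, 10, 7, 12)

v_13(a) = 3 ≥ 1, so the series converges in ℤ_13 to 1/(1 − a) = 1/(1 − (-149396)) = 1/149397. Expand this rational in ℤ_13: compute digits iteratively via d_i = x_i mod 13, x_{i+1} = (x_i − d_i)/13. The first 6 digits are (1, 0, 0, 10, 7, 12).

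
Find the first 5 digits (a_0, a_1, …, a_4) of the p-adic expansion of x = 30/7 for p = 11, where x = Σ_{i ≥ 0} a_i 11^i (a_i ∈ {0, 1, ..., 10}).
(a_0, …, a_4) = (9, 9, 7, 4, 9)

v_11(30/7) = 0 (numerator and denominator both coprime to 11), so x ∈ ℤ_11^×. Compute digits iteratively via a_i = x_i mod 11, x_{i+1} = (x_i − a_i)/11, with x_0 = x:
  x_0 = 30/7;  a_0 = 9;  x_1 = (x_0 − 9)/11 = -3/7
  x_1 = -3/7;  a_1 = 9;  x_2 = (x_1 − 9)/11 = -6/7
  x_2 = -6/7;  a_2 = 7;  x_3 = (x_2 − 7)/11 = -5/7
  x_3 = -5/7;  a_3 = 4;  x_4 = (x_3 − 4)/11 = -3/7
  x_4 = -3/7;  a_4 = 9;  x_5 = (x_4 − 9)/11 = -6/7
Digits: (9, 9, 7, 4, 9).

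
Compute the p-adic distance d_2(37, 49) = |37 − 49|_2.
d_2(37, 49) = 1/4

Step 1 — x − y = 37 − 49 = -12. Step 2 — v_2(-12) = 2 (factor: -12 = −(2^2 · 3); the sign does not affect v_p). Step 3 — |x − y|_2 = 2^{-2} = 1/4.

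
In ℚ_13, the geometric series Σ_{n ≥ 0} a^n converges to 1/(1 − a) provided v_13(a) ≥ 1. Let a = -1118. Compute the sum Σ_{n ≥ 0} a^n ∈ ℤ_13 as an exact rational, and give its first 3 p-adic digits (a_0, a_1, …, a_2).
Σ a^n = 1/(1 − a) = 1/1119;  first 3 digits = (1, 5, 5)

v_13(a) = 1 ≥ 1, so the series converges in ℤ_13 to 1/(1 − a) = 1/(1 − (-1118)) = 1/1119. Expand this rational in ℤ_13: compute digits iteratively via d_i = x_i mod 13, x_{i+1} = (x_i − d_i)/13. The first 3 digits are (1, 5, 5).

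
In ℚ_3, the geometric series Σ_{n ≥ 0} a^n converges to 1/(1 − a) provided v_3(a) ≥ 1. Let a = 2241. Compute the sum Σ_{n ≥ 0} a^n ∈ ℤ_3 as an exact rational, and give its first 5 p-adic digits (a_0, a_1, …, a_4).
Σ a^n = 1/(1 − a) = -1/2240;  first 5 digits = (1, 0, 0, 2, 0)

v_3(a) = 3 ≥ 1, so the series converges in ℤ_3 to 1/(1 − a) = 1/(1 − 2241) = -1/2240. Expand this rational in ℤ_3: compute digits iteratively via d_i = x_i mod 3, x_{i+1} = (x_i − d_i)/3. The first 5 digits are (1, 0, 0, 2, 0).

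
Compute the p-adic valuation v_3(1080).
v_3(1080) = 3

v_3(n) is the largest exponent k such that 3^k divides n. Factor out: 1080 = 3^3 · 40. (Sign doesn't affect v_p.) So v_3(1080) = 3.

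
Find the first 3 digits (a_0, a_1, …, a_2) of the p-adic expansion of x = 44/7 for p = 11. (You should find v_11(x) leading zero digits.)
(a_0, …, a_2) = (0, 10, 7)

v_11(44/7) = 1, so a_0 = ... = a_0 = 0. Factor out: x = 11^1 · u with u = 4/7 a unit in ℤ_11. Expand u iteratively via a_{v+i} = u_i mod 11, u_{i+1} = (u_i − a_{v+i})/11:
  u_0 = 4/7;  a_1 = 10;  u_1 = (u_0 − 10)/11 = -6/7
  u_1 = -6/7;  a_2 = 7;  u_2 = (u_1 − 7)/11 = -5/7
Digits: (0, 10, 7).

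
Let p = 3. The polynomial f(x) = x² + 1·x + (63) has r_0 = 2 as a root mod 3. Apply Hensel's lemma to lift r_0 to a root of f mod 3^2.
r_1 = 8 (mod 9)

Hensel: r_{i+1} = r_i − f(r_i)·(f′(r_i))^{-1} mod 3^{i+2}, f′(x) = 2x + 1. Iterate:
  r_0 = 2 (mod 3)
  r_1 = 8 (mod 9)
Final: r = 8 satisfies f(r) ≡ 0 mod 3^2.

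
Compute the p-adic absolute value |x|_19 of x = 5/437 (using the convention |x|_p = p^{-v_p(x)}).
|5/437|_19 = 19

Step 1 — compute v_19(x) by factoring powers of 19 out of the numerator and denominator: v_19(5/437) = -1. Step 2 — apply |x|_p = p^{-v_p(x)} = 19^{1} = 19.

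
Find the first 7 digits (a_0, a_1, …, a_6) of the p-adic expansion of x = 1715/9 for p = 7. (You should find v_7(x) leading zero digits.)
(a_0, …, a_6) = (0, 0, 0, 6, 0, 3, 5)

v_7(1715/9) = 3, so a_0 = ... = a_2 = 0. Factor out: x = 7^3 · u with u = 5/9 a unit in ℤ_7. Expand u iteratively via a_{v+i} = u_i mod 7, u_{i+1} = (u_i − a_{v+i})/7:
  u_0 = 5/9;  a_3 = 6;  u_1 = (u_0 − 6)/7 = -7/9
  u_1 = -7/9;  a_4 = 0;  u_2 = (u_1 − 0)/7 = -1/9
  u_2 = -1/9;  a_5 = 3;  u_3 = (u_2 − 3)/7 = -4/9
  u_3 = -4/9;  a_6 = 5;  u_4 = (u_3 − 5)/7 = -7/9
Digits: (0, 0, 0, 6, 0, 3, 5).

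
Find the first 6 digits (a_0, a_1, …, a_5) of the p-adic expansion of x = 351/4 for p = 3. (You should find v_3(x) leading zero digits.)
(a_0, …, a_5) = (0, 0, 0, 1, 0, 1)

v_3(351/4) = 3, so a_0 = ... = a_2 = 0. Factor out: x = 3^3 · u with u = 13/4 a unit in ℤ_3. Expand u iteratively via a_{v+i} = u_i mod 3, u_{i+1} = (u_i − a_{v+i})/3:
  u_0 = 13/4;  a_3 = 1;  u_1 = (u_0 − 1)/3 = 3/4
  u_1 = 3/4;  a_4 = 0;  u_2 = (u_1 − 0)/3 = 1/4
  u_2 = 1/4;  a_5 = 1;  u_3 = (u_2 − 1)/3 = -1/4
Digits: (0, 0, 0, 1, 0, 1).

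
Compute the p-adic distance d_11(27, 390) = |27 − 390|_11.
d_11(27, 390) = 1/121

Step 1 — x − y = 27 − 390 = -363. Step 2 — v_11(-363) = 2 (factor: -363 = −(11^2 · 3); the sign does not affect v_p). Step 3 — |x − y|_11 = 11^{-2} = 1/121.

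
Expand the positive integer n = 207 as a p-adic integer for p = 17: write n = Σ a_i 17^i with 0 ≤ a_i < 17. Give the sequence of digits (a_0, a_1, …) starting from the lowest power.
(a_0, a_1, …) = (3, 12)

Repeated division by 17 gives the digits low-to-high: 207 = 3 + 12·17^1. Digit sequence: (3, 12).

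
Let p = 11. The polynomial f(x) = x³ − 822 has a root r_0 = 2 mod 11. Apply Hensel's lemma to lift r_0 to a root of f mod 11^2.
r_1 = 90 (mod 121)

Hensel: r_{i+1} = r_i − f(r_i)/f′(r_i) mod 11^{i+2}, where f′(x) = 3x². Iterate:
  r_0 = 2 (mod 11)
  r_1 = 90 (mod 121)
Final: r = 90 with f(r) ≡ 0 mod 11^2.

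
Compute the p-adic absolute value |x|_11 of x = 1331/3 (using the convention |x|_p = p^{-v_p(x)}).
|1331/3|_11 = 1/1331

Step 1 — compute v_11(x) by factoring powers of 11 out of the numerator and denominator: v_11(1331/3) = 3. Step 2 — apply |x|_p = p^{-v_p(x)} = 11^{-3} = 1/1331.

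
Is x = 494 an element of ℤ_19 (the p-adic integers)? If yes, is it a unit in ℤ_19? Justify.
x ∈ ℤ_19 but not a unit; v_19(x) = 1 > 0

ℤ_19 = {x ∈ ℚ_19 : v_19(x) ≥ 0} and ℤ_19^× = {x ∈ ℤ_19 : v_19(x) = 0}. Here v_19(494) = v_19(num) − v_19(den) = 1; compare against these criteria.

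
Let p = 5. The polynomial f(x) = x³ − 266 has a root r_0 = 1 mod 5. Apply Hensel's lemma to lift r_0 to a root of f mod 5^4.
r_3 = 481 (mod 625)

Hensel: r_{i+1} = r_i − f(r_i)/f′(r_i) mod 5^{i+2}, where f′(x) = 3x². Iterate:
  r_0 = 1 (mod 5)
  r_1 = 6 (mod 25)
  r_2 = 106 (mod 125)
  r_3 = 481 (mod 625)
Final: r = 481 with f(r) ≡ 0 mod 5^4.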